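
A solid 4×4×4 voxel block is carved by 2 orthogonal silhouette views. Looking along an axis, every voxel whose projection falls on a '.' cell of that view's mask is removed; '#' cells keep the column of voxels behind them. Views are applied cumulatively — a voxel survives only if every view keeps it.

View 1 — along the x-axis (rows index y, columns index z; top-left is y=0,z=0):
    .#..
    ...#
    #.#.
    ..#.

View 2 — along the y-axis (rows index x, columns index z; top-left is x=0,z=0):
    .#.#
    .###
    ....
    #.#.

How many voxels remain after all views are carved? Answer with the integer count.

full grid |V| = 64
carve view 1 (along x, YZ-mask fill 5/16): 20 voxels remain
carve view 2 (along y, XZ-mask fill 7/16): 9 voxels remain

voxel count = 9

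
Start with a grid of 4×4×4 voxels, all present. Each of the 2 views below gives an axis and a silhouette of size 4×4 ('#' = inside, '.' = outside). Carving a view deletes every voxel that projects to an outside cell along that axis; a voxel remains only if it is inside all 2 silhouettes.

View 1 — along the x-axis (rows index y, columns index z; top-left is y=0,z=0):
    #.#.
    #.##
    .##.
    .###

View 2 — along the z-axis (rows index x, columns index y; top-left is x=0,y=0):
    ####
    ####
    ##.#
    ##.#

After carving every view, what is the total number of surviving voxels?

full grid |V| = 64
  1. axis=0 (YZ plane), |mask|=10  ⇒  voxels=40
  2. axis=2 (XY plane), |mask|=14  ⇒  voxels=36

36 voxels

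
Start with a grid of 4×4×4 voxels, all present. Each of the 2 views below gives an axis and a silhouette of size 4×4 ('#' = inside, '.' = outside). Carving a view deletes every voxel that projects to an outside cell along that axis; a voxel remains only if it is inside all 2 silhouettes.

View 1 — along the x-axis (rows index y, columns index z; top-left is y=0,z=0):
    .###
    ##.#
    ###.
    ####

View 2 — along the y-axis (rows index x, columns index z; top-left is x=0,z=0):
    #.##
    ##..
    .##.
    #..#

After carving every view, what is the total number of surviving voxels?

|visual hull| = 29

before carving: 64 voxels (4×4×4)
[1] x-view keeps 13 columns → grid now 52
[2] y-view keeps 9 columns → grid now 29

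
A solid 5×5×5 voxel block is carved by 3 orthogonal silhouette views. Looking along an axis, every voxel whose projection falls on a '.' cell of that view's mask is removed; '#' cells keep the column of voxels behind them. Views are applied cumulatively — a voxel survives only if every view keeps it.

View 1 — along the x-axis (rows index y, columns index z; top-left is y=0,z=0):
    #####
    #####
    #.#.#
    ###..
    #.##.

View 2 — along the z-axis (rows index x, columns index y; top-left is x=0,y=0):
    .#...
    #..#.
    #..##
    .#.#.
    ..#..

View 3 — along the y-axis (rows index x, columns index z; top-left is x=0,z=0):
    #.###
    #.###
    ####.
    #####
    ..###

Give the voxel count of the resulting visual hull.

|visual hull| = 30

full grid |V| = 125
[1] x-view keeps 19 columns → grid now 95
[2] z-view keeps 9 columns → grid now 35
[3] y-view keeps 20 columns → grid now 30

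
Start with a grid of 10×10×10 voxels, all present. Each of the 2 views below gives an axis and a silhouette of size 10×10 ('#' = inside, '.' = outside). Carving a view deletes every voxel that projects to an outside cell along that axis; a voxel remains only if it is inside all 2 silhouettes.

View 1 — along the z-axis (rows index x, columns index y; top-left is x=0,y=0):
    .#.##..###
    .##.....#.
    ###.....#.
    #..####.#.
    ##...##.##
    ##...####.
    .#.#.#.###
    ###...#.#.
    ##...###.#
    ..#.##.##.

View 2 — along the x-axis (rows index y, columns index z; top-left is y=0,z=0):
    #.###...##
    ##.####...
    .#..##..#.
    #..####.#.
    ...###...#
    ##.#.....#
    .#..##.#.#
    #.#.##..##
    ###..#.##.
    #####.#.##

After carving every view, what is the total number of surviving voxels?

start: 10×10×10 = 1000 voxels
  1. axis=2 (XY plane), |mask|=53  ⇒  voxels=530
  2. axis=0 (YZ plane), |mask|=55  ⇒  voxels=295

295 voxels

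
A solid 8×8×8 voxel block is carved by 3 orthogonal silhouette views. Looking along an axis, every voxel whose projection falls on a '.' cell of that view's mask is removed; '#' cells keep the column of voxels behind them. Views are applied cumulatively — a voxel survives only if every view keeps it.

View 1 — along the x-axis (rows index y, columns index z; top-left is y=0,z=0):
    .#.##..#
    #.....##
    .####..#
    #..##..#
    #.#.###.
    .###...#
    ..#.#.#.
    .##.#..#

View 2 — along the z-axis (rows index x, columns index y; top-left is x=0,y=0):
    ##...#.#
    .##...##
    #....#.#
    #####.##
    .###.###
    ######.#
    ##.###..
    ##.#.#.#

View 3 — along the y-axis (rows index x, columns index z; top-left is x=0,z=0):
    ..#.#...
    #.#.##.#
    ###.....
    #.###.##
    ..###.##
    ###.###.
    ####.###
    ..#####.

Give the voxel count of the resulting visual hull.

full grid |V| = 512
step 1: project along x, AND mask (32/64) → |grid| = 256
step 2: project along z, AND mask (41/64) → |grid| = 161
step 3: project along y, AND mask (39/64) → |grid| = 106

voxel count = 106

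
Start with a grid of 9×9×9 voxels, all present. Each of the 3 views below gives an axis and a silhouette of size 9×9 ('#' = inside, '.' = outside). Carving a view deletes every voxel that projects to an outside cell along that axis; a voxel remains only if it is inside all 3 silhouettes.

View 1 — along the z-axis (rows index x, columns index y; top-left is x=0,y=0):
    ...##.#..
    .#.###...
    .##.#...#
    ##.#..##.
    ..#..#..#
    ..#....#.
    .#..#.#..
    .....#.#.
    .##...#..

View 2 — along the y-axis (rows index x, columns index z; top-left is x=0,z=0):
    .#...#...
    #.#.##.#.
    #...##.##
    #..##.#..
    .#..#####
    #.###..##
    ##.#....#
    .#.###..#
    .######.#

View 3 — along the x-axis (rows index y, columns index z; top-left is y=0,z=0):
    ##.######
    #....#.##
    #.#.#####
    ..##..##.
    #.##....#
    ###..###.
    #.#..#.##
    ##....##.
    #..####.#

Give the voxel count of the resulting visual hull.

start: 9×9×9 = 729 voxels
step 1: project along z, AND mask (29/81) → |grid| = 261
step 2: project along y, AND mask (44/81) → |grid| = 139
step 3: project along x, AND mask (48/81) → |grid| = 77

voxel count = 77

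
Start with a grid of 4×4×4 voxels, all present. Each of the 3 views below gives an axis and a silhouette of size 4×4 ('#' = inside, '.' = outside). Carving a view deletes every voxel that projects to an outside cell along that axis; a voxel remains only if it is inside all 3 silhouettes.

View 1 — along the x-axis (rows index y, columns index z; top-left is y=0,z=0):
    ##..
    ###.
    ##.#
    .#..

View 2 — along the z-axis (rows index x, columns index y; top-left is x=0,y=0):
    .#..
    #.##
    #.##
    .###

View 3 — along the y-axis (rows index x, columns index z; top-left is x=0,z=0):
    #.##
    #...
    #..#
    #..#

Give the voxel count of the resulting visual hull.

start: 4×4×4 = 64 voxels
carve view 1 (along x, YZ-mask fill 9/16): 36 voxels remain
carve view 2 (along z, XY-mask fill 10/16): 22 voxels remain
carve view 3 (along y, XZ-mask fill 8/16): 10 voxels remain

|visual hull| = 10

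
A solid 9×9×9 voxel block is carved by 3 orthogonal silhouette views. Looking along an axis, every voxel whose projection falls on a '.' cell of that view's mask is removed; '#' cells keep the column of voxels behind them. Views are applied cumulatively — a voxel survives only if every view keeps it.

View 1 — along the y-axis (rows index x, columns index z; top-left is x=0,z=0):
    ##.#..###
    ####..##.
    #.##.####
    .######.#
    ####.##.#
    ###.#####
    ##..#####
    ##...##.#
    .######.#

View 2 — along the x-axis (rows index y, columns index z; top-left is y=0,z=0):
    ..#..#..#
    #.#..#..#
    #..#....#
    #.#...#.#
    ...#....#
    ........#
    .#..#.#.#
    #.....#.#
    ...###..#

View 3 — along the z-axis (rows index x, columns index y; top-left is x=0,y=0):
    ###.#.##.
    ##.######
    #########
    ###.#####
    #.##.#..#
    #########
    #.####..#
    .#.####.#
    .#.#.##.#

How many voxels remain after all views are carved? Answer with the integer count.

full grid |V| = 729
carve view 1 (along y, XZ-mask fill 60/81): 540 voxels remain
carve view 2 (along x, YZ-mask fill 28/81): 200 voxels remain
carve view 3 (along z, XY-mask fill 62/81): 151 voxels remain

remaining voxels: 151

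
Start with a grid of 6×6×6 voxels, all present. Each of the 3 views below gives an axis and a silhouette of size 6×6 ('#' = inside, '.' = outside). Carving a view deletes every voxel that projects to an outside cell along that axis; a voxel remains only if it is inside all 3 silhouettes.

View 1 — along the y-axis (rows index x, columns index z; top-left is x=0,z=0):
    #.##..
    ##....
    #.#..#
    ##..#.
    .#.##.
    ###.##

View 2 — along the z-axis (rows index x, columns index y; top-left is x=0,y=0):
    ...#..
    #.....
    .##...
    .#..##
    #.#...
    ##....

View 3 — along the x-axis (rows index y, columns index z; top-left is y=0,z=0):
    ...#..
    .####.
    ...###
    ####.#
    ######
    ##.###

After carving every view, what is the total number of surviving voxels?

initial block: 6^3 = 216
[1] y-view keeps 19 columns → grid now 114
[2] z-view keeps 11 columns → grid now 36
[3] x-view keeps 24 columns → grid now 19

|visual hull| = 19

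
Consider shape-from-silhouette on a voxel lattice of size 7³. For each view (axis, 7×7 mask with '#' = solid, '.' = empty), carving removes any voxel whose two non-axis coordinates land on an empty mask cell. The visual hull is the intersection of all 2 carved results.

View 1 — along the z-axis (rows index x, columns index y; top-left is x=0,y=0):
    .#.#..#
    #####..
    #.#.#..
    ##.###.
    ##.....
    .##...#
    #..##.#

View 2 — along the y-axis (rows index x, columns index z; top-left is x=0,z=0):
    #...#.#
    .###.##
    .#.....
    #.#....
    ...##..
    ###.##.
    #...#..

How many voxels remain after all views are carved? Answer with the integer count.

|visual hull| = 74

full grid |V| = 343
after view 1 [z-axis, 25 of 49 cells solid] → remaining = 175
after view 2 [y-axis, 20 of 49 cells solid] → remaining = 74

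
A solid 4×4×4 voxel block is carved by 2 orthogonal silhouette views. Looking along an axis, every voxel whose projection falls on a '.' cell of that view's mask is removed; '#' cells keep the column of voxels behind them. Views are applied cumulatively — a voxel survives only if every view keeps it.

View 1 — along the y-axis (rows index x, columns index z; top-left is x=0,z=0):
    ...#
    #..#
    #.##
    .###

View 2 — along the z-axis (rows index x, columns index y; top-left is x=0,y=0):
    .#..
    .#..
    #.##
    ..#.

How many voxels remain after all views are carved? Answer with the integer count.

before carving: 64 voxels (4×4×4)
  1. axis=1 (XZ plane), |mask|=9  ⇒  voxels=36
  2. axis=2 (XY plane), |mask|=6  ⇒  voxels=15

remaining voxels: 15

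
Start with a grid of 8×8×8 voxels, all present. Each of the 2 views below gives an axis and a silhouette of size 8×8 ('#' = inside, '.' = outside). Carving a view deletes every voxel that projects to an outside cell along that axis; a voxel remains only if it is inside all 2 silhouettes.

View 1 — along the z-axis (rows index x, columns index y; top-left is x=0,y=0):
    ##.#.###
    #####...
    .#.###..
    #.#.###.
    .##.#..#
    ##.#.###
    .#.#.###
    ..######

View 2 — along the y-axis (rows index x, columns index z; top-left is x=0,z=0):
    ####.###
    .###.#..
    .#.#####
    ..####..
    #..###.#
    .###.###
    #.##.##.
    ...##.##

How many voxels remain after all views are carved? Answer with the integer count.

start: 8×8×8 = 512 voxels
after view 1 [z-axis, 41 of 64 cells solid] → remaining = 328
after view 2 [y-axis, 41 of 64 cells solid] → remaining = 211

voxel count = 211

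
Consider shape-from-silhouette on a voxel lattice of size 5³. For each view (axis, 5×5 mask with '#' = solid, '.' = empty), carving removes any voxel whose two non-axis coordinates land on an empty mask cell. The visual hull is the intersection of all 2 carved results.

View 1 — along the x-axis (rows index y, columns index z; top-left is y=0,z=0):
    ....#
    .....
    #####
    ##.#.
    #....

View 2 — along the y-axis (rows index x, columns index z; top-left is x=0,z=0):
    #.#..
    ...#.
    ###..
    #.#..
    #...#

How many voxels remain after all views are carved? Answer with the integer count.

before carving: 125 voxels (5×5×5)
V1 x: intersect with YZ mask (10 set) -- 50 left
V2 y: intersect with XZ mask (10 set) -- 21 left

21 voxels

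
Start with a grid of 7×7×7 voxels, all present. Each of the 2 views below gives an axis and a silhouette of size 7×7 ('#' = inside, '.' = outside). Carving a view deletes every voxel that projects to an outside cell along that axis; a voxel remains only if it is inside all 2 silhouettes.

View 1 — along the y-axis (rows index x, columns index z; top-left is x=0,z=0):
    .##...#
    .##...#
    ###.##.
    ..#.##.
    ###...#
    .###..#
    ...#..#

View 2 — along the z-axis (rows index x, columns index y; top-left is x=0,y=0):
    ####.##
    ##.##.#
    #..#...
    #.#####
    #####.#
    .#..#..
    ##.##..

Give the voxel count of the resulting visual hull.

|visual hull| = 101

initial block: 7^3 = 343
  1. axis=1 (XZ plane), |mask|=24  ⇒  voxels=168
  2. axis=2 (XY plane), |mask|=31  ⇒  voxels=101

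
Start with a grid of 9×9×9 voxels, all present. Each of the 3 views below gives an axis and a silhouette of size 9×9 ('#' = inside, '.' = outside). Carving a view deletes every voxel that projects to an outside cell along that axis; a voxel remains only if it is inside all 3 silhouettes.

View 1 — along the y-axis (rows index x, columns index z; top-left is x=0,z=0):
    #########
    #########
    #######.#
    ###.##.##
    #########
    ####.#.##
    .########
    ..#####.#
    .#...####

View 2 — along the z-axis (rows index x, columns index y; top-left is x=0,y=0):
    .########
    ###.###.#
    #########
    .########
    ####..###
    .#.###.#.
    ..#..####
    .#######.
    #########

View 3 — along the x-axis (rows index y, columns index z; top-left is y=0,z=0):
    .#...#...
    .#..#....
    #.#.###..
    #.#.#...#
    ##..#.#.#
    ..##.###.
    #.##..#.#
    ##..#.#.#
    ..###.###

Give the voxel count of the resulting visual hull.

full grid |V| = 729
  1. axis=1 (XZ plane), |mask|=68  ⇒  voxels=612
  2. axis=2 (XY plane), |mask|=65  ⇒  voxels=488
  3. axis=0 (YZ plane), |mask|=39  ⇒  voxels=240

240 voxels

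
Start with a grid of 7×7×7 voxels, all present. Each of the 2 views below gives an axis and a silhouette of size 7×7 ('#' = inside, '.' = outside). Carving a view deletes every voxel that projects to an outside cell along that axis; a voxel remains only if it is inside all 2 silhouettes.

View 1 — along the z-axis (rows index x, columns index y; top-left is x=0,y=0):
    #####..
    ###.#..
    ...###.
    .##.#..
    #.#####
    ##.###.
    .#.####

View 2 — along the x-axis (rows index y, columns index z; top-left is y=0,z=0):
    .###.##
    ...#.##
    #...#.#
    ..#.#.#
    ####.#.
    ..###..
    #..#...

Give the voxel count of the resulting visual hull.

voxel count = 113

start: 7×7×7 = 343 voxels
V1 z: intersect with XY mask (31 set) -- 217 left
V2 x: intersect with YZ mask (24 set) -- 113 left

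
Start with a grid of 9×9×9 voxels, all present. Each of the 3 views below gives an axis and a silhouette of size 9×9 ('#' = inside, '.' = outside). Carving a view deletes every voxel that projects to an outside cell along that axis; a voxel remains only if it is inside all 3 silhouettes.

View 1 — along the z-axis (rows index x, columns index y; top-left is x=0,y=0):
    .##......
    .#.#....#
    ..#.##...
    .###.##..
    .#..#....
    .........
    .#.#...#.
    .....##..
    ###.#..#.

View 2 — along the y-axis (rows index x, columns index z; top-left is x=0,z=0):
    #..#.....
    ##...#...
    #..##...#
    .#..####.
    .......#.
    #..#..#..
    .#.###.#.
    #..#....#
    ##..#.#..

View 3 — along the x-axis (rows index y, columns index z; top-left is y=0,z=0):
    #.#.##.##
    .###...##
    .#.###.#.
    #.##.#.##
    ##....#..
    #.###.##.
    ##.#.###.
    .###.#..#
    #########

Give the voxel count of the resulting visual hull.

start: 9×9×9 = 729 voxels
after view 1 [z-axis, 25 of 81 cells solid] → remaining = 225
after view 2 [y-axis, 30 of 81 cells solid] → remaining = 93
after view 3 [x-axis, 51 of 81 cells solid] → remaining = 52

|visual hull| = 52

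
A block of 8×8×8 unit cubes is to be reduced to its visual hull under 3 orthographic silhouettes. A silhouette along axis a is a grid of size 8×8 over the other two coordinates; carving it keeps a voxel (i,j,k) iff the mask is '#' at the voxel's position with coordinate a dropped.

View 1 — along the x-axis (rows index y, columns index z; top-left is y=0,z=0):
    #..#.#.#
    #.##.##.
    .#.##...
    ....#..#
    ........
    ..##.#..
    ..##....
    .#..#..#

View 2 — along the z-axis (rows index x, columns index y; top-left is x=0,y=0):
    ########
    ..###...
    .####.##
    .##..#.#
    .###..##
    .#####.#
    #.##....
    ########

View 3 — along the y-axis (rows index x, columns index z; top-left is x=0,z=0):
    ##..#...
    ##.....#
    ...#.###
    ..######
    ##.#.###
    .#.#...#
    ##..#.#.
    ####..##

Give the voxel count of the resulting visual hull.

64 voxels

before carving: 512 voxels (8×8×8)
step 1: project along x, AND mask (22/64) → |grid| = 176
step 2: project along z, AND mask (43/64) → |grid| = 118
step 3: project along y, AND mask (35/64) → |grid| = 64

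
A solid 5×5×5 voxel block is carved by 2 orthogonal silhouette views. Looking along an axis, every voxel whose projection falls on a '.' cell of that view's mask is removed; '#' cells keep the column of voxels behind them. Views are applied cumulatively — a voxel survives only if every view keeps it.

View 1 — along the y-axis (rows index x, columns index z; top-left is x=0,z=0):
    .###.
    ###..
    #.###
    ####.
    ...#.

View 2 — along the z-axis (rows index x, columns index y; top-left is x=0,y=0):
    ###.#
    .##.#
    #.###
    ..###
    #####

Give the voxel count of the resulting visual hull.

remaining voxels: 54

full grid |V| = 125
step 1: project along y, AND mask (15/25) → |grid| = 75
step 2: project along z, AND mask (19/25) → |grid| = 54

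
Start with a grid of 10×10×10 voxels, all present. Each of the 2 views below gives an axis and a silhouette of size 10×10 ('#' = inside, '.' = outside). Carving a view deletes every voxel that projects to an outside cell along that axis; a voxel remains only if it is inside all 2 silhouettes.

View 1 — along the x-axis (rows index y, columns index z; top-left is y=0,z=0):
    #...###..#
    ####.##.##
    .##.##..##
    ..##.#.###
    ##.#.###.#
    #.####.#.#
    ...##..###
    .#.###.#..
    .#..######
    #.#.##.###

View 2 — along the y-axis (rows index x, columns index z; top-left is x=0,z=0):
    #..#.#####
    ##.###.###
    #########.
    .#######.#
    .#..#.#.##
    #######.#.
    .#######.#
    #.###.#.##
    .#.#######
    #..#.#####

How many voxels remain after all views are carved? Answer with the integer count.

|visual hull| = 477

before carving: 1000 voxels (10×10×10)
carve view 1 (along x, YZ-mask fill 63/100): 630 voxels remain
carve view 2 (along y, XZ-mask fill 75/100): 477 voxels remain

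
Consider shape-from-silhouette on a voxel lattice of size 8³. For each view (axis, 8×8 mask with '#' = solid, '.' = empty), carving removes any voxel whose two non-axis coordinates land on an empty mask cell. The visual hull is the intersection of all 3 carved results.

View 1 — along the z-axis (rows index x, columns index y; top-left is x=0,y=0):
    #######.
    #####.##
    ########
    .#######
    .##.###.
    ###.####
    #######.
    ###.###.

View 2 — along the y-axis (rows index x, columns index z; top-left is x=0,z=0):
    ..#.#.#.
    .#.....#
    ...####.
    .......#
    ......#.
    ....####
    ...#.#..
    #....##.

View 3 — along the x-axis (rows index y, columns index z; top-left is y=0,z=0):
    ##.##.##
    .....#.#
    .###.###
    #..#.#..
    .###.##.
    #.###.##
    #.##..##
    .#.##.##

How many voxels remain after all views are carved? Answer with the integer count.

voxel count = 88

initial block: 8^3 = 512
[1] z-view keeps 54 columns → grid now 432
[2] y-view keeps 20 columns → grid now 139
[3] x-view keeps 38 columns → grid now 88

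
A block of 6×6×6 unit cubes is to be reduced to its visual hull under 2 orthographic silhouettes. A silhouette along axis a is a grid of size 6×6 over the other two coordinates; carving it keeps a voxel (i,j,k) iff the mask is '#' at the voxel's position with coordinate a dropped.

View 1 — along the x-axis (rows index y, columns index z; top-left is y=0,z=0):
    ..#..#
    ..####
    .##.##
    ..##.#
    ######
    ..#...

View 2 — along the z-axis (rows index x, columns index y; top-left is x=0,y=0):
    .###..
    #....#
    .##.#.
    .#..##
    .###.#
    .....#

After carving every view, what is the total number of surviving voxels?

initial block: 6^3 = 216
after view 1 [x-axis, 20 of 36 cells solid] → remaining = 120
after view 2 [z-axis, 16 of 36 cells solid] → remaining = 52

52 voxels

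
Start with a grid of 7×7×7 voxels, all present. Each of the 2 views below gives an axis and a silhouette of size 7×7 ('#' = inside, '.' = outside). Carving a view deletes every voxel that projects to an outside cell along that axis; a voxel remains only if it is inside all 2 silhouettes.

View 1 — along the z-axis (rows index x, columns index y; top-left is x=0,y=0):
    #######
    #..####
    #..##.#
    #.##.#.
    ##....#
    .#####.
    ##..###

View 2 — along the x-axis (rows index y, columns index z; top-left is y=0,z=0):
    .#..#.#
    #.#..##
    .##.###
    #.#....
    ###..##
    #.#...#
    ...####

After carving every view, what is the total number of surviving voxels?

remaining voxels: 119

initial block: 7^3 = 343
after view 1 [z-axis, 33 of 49 cells solid] → remaining = 231
after view 2 [x-axis, 26 of 49 cells solid] → remaining = 119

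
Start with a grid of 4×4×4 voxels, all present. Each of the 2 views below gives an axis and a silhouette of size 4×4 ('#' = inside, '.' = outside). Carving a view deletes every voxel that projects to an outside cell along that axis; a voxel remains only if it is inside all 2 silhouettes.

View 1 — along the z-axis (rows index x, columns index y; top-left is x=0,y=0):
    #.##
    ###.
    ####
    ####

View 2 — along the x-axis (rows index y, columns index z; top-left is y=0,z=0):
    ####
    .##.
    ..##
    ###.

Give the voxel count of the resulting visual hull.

full grid |V| = 64
[1] z-view keeps 14 columns → grid now 56
[2] x-view keeps 11 columns → grid now 39

voxel count = 39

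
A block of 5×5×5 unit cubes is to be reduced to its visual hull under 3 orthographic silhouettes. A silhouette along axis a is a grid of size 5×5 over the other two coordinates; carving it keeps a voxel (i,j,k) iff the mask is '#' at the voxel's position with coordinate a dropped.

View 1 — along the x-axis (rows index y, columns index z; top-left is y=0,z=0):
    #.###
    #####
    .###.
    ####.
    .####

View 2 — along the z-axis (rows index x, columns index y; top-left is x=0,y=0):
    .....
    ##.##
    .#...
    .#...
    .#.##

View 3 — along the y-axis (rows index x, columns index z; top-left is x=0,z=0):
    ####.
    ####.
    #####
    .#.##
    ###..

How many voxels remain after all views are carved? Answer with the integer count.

remaining voxels: 30

before carving: 125 voxels (5×5×5)
after view 1 [x-axis, 20 of 25 cells solid] → remaining = 100
after view 2 [z-axis, 9 of 25 cells solid] → remaining = 40
after view 3 [y-axis, 19 of 25 cells solid] → remaining = 30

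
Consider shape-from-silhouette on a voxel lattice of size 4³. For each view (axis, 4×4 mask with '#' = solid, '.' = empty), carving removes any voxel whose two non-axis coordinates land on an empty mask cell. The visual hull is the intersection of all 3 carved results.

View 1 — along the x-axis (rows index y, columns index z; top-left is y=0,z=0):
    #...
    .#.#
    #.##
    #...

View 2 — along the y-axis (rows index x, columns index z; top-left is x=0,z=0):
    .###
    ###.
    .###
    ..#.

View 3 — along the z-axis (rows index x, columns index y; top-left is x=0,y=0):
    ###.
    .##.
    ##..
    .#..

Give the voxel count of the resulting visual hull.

|visual hull| = 9

start: 4×4×4 = 64 voxels
step 1: project along x, AND mask (7/16) → |grid| = 28
step 2: project along y, AND mask (10/16) → |grid| = 14
step 3: project along z, AND mask (8/16) → |grid| = 9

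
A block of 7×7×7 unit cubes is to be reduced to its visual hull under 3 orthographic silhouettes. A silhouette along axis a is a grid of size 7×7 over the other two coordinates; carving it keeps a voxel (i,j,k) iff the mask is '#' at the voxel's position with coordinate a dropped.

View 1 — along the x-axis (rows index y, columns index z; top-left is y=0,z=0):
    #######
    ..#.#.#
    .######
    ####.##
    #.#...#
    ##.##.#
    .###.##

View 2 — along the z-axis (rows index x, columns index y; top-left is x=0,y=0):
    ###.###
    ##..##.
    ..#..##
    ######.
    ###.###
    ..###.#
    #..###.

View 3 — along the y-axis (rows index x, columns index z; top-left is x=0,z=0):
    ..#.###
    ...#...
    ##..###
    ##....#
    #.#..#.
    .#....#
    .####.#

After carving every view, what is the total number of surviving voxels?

before carving: 343 voxels (7×7×7)
V1 x: intersect with YZ mask (35 set) -- 245 left
V2 z: intersect with XY mask (33 set) -- 163 left
V3 y: intersect with XZ mask (23 set) -- 78 left

remaining voxels: 78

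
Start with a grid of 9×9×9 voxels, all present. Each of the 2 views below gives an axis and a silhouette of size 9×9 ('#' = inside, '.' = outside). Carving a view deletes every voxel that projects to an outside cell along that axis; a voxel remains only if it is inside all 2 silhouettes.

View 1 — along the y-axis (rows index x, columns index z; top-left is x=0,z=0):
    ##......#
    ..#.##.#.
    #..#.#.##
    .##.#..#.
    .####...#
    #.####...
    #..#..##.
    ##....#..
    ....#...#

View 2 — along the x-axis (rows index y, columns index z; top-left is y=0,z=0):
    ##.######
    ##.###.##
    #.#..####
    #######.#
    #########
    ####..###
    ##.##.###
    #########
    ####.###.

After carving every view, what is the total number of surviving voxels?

264 voxels

full grid |V| = 729
V1 y: intersect with XZ mask (35 set) -- 315 left
V2 x: intersect with YZ mask (68 set) -- 264 left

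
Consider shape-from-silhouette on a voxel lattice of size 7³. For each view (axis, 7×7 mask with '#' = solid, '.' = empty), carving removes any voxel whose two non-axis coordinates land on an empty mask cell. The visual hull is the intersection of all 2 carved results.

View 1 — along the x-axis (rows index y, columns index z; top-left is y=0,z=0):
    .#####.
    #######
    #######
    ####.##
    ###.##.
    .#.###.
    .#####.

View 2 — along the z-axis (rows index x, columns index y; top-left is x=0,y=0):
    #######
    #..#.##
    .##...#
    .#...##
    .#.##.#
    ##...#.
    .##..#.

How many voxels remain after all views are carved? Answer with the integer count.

before carving: 343 voxels (7×7×7)
after view 1 [x-axis, 39 of 49 cells solid] → remaining = 273
after view 2 [z-axis, 27 of 49 cells solid] → remaining = 151

remaining voxels: 151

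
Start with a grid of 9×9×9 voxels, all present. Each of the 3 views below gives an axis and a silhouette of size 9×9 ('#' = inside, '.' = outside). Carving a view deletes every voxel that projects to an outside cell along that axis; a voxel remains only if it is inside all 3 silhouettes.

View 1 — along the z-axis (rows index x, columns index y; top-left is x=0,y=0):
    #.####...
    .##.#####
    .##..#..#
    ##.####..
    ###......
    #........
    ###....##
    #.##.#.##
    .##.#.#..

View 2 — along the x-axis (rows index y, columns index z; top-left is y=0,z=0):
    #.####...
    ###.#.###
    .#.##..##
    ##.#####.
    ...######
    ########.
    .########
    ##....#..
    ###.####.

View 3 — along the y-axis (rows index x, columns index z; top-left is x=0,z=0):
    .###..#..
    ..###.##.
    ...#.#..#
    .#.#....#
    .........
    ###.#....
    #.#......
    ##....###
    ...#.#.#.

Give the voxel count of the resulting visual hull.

remaining voxels: 95

before carving: 729 voxels (9×9×9)
  1. axis=2 (XY plane), |mask|=41  ⇒  voxels=369
  2. axis=0 (YZ plane), |mask|=56  ⇒  voxels=253
  3. axis=1 (XZ plane), |mask|=29  ⇒  voxels=95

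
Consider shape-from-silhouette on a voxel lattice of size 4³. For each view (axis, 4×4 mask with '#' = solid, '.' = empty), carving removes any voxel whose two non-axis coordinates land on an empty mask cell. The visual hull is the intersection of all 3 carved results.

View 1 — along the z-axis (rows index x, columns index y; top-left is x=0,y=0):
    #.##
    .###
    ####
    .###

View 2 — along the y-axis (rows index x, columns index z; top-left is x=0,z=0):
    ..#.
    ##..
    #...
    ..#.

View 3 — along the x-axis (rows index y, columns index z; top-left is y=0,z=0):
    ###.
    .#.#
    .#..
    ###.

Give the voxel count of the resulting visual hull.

before carving: 64 voxels (4×4×4)
after view 1 [z-axis, 13 of 16 cells solid] → remaining = 52
after view 2 [y-axis, 5 of 16 cells solid] → remaining = 16
after view 3 [x-axis, 9 of 16 cells solid] → remaining = 9

voxel count = 9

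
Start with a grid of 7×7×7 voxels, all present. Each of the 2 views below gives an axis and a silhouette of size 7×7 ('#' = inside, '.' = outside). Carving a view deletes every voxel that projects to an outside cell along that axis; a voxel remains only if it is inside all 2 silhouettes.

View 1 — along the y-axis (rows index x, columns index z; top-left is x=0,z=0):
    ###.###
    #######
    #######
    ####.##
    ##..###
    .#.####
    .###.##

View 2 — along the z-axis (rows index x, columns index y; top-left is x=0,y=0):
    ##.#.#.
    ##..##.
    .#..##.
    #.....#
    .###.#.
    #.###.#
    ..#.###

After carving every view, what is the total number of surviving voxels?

remaining voxels: 150

start: 7×7×7 = 343 voxels
after view 1 [y-axis, 41 of 49 cells solid] → remaining = 287
after view 2 [z-axis, 26 of 49 cells solid] → remaining = 150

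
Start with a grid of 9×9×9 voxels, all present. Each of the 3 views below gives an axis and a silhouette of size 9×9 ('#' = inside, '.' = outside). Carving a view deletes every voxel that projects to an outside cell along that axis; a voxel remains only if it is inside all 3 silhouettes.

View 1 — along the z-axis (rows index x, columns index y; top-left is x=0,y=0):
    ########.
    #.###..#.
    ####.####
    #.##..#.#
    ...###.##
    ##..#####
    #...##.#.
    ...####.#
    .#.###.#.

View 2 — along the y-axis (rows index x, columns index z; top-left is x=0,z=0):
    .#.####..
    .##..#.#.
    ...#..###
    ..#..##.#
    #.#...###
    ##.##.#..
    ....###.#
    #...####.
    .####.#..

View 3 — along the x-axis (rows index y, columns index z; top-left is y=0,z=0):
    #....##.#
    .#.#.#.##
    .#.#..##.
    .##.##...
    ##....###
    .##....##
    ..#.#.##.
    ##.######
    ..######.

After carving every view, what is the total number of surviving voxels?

remaining voxels: 131

initial block: 9^3 = 729
  1. axis=2 (XY plane), |mask|=52  ⇒  voxels=468
  2. axis=1 (XZ plane), |mask|=41  ⇒  voxels=238
  3. axis=0 (YZ plane), |mask|=44  ⇒  voxels=131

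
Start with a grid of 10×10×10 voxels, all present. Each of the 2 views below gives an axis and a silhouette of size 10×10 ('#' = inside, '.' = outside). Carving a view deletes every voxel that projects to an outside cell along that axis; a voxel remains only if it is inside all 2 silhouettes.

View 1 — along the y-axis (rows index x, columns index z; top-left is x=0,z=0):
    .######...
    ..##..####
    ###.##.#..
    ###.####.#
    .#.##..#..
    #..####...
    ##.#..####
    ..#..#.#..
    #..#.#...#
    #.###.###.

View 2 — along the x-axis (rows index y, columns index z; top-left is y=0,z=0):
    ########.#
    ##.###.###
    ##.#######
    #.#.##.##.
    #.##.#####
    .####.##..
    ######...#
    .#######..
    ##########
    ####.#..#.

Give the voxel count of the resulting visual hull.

before carving: 1000 voxels (10×10×10)
after view 1 [y-axis, 56 of 100 cells solid] → remaining = 560
after view 2 [x-axis, 76 of 100 cells solid] → remaining = 435

435 voxels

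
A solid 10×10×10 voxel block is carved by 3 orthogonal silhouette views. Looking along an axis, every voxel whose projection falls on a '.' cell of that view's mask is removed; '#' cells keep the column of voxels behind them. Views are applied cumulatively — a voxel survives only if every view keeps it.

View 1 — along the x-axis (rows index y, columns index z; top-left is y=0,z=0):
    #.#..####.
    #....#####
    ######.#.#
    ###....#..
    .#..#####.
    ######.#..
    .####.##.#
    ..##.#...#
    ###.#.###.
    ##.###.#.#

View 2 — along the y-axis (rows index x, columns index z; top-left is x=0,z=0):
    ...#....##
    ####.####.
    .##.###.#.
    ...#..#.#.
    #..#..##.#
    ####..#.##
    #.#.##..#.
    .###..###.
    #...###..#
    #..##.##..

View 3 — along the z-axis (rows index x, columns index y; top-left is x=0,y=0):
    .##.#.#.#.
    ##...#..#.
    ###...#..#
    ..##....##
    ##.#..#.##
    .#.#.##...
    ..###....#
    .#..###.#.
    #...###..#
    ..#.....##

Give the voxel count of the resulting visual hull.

before carving: 1000 voxels (10×10×10)
[1] x-view keeps 62 columns → grid now 620
[2] y-view keeps 53 columns → grid now 316
[3] z-view keeps 45 columns → grid now 150

remaining voxels: 150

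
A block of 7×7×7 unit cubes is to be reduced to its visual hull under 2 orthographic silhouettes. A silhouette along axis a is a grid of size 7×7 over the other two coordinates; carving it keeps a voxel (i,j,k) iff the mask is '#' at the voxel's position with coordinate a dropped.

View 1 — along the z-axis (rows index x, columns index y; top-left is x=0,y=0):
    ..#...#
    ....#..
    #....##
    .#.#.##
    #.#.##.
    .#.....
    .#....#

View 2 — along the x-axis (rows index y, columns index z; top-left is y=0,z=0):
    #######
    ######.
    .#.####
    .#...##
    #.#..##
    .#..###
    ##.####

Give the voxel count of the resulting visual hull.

start: 7×7×7 = 343 voxels
step 1: project along z, AND mask (17/49) → |grid| = 119
step 2: project along x, AND mask (35/49) → |grid| = 89

voxel count = 89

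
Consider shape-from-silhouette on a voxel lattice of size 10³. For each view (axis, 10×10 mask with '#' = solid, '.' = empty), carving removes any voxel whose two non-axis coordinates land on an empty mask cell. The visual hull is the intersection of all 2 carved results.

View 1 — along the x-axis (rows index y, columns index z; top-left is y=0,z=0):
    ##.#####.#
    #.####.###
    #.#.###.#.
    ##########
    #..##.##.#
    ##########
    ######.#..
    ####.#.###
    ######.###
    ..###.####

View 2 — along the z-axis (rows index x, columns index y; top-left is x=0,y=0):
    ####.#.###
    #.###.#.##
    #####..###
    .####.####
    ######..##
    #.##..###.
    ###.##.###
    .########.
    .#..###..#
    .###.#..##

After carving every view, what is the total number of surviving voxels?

initial block: 10^3 = 1000
step 1: project along x, AND mask (79/100) → |grid| = 790
step 2: project along z, AND mask (72/100) → |grid| = 568

voxel count = 568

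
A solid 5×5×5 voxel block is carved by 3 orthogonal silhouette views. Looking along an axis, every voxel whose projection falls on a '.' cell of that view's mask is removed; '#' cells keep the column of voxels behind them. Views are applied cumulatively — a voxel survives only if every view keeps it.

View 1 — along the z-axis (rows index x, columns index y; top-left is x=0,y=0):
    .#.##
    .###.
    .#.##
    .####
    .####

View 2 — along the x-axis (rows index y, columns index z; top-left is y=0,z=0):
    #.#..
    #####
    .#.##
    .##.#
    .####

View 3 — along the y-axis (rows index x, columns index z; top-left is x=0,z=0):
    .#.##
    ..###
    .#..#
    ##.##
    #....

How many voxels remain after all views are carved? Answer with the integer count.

34 voxels

before carving: 125 voxels (5×5×5)
[1] z-view keeps 17 columns → grid now 85
[2] x-view keeps 17 columns → grid now 65
[3] y-view keeps 13 columns → grid now 34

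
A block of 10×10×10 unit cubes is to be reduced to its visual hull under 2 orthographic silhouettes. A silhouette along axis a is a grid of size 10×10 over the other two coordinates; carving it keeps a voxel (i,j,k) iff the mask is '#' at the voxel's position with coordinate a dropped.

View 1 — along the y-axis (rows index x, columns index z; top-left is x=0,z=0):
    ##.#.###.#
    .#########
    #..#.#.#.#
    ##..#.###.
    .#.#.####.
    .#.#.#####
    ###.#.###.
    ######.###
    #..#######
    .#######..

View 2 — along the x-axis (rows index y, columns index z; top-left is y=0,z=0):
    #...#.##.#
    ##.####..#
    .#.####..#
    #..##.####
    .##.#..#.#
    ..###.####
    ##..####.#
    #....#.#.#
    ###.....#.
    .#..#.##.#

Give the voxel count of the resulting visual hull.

before carving: 1000 voxels (10×10×10)
  1. axis=1 (XZ plane), |mask|=71  ⇒  voxels=710
  2. axis=0 (YZ plane), |mask|=57  ⇒  voxels=409

409 voxels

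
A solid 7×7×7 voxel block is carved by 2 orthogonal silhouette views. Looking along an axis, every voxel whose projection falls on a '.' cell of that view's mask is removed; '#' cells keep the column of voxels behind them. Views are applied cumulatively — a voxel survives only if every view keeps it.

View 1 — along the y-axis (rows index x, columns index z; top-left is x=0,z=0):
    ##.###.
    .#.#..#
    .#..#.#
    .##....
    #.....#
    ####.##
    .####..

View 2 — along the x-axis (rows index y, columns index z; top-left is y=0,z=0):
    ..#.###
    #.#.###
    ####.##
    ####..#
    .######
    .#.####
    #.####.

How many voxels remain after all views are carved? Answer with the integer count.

initial block: 7^3 = 343
V1 y: intersect with XZ mask (25 set) -- 175 left
V2 x: intersect with YZ mask (36 set) -- 125 left

|visual hull| = 125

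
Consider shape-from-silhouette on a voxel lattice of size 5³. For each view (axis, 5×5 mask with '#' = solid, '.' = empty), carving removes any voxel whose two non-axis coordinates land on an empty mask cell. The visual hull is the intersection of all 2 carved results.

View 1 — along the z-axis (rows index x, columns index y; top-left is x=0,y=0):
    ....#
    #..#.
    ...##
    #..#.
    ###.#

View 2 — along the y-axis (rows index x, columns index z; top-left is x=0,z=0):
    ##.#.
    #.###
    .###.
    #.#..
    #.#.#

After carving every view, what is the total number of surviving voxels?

remaining voxels: 33

initial block: 5^3 = 125
V1 z: intersect with XY mask (11 set) -- 55 left
V2 y: intersect with XZ mask (15 set) -- 33 left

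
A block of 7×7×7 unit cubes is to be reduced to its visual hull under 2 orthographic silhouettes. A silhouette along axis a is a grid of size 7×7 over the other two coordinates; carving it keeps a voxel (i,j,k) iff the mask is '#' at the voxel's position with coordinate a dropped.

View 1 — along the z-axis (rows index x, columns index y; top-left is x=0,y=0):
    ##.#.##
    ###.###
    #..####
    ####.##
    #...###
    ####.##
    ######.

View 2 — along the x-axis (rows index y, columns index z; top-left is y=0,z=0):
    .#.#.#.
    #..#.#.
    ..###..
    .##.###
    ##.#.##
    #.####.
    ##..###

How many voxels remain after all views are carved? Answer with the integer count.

start: 7×7×7 = 343 voxels
  1. axis=2 (XY plane), |mask|=38  ⇒  voxels=266
  2. axis=0 (YZ plane), |mask|=29  ⇒  voxels=158

remaining voxels: 158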